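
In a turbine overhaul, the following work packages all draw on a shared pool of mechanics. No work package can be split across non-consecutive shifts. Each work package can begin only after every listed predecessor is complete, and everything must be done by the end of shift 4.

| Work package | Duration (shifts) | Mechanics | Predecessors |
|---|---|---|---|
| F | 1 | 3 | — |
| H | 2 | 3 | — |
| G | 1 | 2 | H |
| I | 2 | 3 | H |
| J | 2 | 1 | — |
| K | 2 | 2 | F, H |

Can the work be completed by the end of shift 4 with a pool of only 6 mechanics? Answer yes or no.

no

The minimum achievable peak is 7; 6 < 7, so no feasible schedule stays within the cap.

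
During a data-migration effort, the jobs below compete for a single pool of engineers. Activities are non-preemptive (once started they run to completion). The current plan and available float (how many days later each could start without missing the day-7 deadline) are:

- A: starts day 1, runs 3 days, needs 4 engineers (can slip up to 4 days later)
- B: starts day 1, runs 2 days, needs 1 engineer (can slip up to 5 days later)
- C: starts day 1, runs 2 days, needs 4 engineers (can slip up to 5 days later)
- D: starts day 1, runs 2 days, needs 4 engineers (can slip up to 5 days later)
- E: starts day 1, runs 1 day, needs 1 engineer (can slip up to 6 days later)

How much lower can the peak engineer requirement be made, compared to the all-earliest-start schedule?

Early-start peak: d1:14  d2:13  d3:4  d4:0  d5:0  d6:0  d7:0 ⇒ 14.
Leveled (A@1, B@1, C@4, D@6, E@3): d1:5  d2:5  d3:5  d4:4  d5:4  d6:4  d7:4 ⇒ 5.
Reduction 14 − 5 = 9.

9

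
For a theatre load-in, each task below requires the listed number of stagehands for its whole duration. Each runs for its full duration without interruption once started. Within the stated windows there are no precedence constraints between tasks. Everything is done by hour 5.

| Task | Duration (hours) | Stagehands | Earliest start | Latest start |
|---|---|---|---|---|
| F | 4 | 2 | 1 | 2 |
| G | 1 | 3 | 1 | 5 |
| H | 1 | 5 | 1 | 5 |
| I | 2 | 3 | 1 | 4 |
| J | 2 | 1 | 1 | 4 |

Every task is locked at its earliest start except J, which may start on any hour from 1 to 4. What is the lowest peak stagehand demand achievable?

13

J@1: h1:14  h2:6  h3:2  h4:2  h5:0 → peak 14
J@2: h1:13  h2:6  h3:3  h4:2  h5:0 → peak 13
J@3: h1:13  h2:5  h3:3  h4:3  h5:0 → peak 13
J@4: h1:13  h2:5  h3:2  h4:3  h5:1 → peak 13
Best is J@2, peak 13.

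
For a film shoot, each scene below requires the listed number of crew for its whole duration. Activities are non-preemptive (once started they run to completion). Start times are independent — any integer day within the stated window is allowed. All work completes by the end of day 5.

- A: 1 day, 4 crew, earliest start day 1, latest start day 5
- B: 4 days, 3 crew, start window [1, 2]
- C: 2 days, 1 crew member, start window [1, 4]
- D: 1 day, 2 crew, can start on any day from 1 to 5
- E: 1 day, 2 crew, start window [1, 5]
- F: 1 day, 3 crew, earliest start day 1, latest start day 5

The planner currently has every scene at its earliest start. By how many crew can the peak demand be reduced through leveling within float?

Early-start peak: d1:15  d2:4  d3:3  d4:3  d5:0 ⇒ 15.
Leveled (A@1, B@2, C@1, D@2, E@3, F@4): d1:5  d2:6  d3:5  d4:6  d5:3 ⇒ 6.
Reduction 15 − 6 = 9.

9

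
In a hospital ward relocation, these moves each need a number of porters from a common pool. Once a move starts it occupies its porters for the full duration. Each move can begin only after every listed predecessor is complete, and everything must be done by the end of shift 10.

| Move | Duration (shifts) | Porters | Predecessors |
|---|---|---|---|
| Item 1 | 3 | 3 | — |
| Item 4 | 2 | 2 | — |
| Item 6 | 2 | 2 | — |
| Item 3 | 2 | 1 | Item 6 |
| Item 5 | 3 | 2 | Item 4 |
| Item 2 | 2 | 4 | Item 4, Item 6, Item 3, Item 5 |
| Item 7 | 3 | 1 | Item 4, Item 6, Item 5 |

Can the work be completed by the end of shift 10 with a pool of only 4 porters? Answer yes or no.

yes

Schedule Item 1@6, Item 4@1, Item 6@1, Item 3@3, Item 5@3, Item 2@9, Item 7@6: s1:4  s2:4  s3:3  s4:3  s5:2  s6:4  s7:4  s8:4  s9:4  s10:4 — peak 4 ≤ 4.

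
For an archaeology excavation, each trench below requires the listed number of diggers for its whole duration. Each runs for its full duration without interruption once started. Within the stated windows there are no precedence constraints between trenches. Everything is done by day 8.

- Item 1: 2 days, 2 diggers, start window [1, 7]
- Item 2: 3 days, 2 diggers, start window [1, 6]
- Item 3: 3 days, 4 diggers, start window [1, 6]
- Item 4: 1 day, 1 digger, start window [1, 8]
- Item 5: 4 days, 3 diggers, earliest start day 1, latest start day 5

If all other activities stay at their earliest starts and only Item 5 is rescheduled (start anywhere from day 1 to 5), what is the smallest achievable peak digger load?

Item 5@1: d1:12  d2:11  d3:9  d4:3  d5:0  d6:0  d7:0  d8:0 → peak 12
Item 5@2: d1:9  d2:11  d3:9  d4:3  d5:3  d6:0  d7:0  d8:0 → peak 11
Item 5@3: d1:9  d2:8  d3:9  d4:3  d5:3  d6:3  d7:0  d8:0 → peak 9
Item 5@4: d1:9  d2:8  d3:6  d4:3  d5:3  d6:3  d7:3  d8:0 → peak 9
Item 5@5: d1:9  d2:8  d3:6  d4:0  d5:3  d6:3  d7:3  d8:3 → peak 9
Best is Item 5@3, peak 9.

9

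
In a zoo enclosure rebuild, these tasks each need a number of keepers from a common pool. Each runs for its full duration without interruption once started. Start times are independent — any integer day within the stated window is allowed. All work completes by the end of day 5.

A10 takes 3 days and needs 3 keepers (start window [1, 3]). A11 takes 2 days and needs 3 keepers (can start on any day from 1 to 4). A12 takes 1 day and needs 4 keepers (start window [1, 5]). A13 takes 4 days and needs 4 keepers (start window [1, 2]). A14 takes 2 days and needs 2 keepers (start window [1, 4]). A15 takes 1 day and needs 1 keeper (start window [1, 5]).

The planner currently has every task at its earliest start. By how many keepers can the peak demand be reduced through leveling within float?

8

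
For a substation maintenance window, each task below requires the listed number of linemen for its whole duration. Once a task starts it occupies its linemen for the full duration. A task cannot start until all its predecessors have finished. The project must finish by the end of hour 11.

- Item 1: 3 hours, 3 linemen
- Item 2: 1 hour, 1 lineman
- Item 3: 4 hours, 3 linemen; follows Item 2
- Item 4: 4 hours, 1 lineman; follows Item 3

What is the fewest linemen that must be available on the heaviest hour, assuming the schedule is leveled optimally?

Early-start (Item 1@1, Item 2@1, Item 3@2, Item 4@6) gives peak 6: h1:4  h2:6  h3:6  h4:3  h5:3  h6:1  h7:1  h8:1  h9:1  h10:0  h11:0.
Shift Item 3→4, Item 4→8.
Schedule Item 1@1, Item 2@1, Item 3@4, Item 4@8: h1:4  h2:3  h3:3  h4:3  h5:3  h6:3  h7:3  h8:1  h9:1  h10:1  h11:1 — peak 4.

4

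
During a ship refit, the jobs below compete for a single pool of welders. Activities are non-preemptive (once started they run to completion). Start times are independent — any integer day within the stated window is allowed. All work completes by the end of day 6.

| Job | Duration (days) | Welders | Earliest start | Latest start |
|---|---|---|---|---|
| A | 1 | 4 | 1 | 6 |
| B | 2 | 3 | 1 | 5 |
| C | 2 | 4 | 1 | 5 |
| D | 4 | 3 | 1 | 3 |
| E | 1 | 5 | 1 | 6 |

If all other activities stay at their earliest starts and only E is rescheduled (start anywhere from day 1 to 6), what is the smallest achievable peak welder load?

14

E@1: d1:19  d2:10  d3:3  d4:3  d5:0  d6:0 → peak 19
E@2: d1:14  d2:15  d3:3  d4:3  d5:0  d6:0 → peak 15
E@3: d1:14  d2:10  d3:8  d4:3  d5:0  d6:0 → peak 14
E@4: d1:14  d2:10  d3:3  d4:8  d5:0  d6:0 → peak 14
E@5: d1:14  d2:10  d3:3  d4:3  d5:5  d6:0 → peak 14
E@6: d1:14  d2:10  d3:3  d4:3  d5:0  d6:5 → peak 14
Best is E@3, peak 14.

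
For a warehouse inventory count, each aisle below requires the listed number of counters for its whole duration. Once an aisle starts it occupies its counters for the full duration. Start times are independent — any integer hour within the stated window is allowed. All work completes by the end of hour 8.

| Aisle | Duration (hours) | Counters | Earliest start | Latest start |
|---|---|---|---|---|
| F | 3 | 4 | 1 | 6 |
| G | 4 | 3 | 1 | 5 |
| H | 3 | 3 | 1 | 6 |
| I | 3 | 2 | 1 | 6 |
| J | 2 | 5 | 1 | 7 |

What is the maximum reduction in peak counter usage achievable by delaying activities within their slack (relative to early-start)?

Early-start peak: h1:17  h2:17  h3:12  h4:3  h5:0  h6:0  h7:0  h8:0 ⇒ 17.
Leveled (F@1, G@1, H@4, I@5, J@7): h1:7  h2:7  h3:7  h4:6  h5:5  h6:5  h7:7  h8:5 ⇒ 7.
Reduction 17 − 7 = 10.

10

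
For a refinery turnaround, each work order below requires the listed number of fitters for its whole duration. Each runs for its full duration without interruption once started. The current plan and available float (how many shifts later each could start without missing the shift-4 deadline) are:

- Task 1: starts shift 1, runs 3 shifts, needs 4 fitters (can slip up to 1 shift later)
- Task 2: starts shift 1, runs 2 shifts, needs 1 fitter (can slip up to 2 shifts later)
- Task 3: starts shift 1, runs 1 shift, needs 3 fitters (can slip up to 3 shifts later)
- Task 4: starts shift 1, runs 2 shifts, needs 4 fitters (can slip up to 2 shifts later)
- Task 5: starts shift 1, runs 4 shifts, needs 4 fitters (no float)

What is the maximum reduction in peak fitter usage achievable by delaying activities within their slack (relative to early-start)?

4

Early-start peak: s1:16  s2:13  s3:8  s4:4 ⇒ 16.
Leveled (Task 1@1, Task 2@1, Task 3@1, Task 4@3, Task 5@1): s1:12  s2:9  s3:12  s4:8 ⇒ 12.
Reduction 16 − 12 = 4.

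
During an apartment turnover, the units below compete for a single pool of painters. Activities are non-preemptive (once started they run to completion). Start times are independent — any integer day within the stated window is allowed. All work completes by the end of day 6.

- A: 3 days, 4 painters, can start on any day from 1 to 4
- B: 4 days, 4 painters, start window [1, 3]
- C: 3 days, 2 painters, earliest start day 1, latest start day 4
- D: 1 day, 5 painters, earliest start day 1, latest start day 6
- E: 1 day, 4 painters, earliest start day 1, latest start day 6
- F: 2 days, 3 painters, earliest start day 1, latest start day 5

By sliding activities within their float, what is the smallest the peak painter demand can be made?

9

Early-start (A@1, B@1, C@1, D@1, E@1, F@1) gives peak 22: d1:22  d2:13  d3:10  d4:4  d5:0  d6:0.
Shift C→4, D→6, E→5, F→4.
Schedule A@1, B@1, C@4, D@6, E@5, F@4: d1:8  d2:8  d3:8  d4:9  d5:9  d6:7 — peak 9.
Total painter-days = 49 over 6 days ⇒ peak ≥ ⌈49/6⌉ = 9, so 9 is optimal.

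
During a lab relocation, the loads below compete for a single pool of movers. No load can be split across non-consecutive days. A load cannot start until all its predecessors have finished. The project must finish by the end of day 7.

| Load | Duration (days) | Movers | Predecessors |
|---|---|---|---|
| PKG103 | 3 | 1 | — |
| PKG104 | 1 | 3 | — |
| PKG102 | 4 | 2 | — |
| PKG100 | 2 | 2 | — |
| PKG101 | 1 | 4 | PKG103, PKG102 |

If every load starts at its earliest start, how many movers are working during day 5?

4

At early start, day 5 has: PKG101.
Demand: 4 = 4.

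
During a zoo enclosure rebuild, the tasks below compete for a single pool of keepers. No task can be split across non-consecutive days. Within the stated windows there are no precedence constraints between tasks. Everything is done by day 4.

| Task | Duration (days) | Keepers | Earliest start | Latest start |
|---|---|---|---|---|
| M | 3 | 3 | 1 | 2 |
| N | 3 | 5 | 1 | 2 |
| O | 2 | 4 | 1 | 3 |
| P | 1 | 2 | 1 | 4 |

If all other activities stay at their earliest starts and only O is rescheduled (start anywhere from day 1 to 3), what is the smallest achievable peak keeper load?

12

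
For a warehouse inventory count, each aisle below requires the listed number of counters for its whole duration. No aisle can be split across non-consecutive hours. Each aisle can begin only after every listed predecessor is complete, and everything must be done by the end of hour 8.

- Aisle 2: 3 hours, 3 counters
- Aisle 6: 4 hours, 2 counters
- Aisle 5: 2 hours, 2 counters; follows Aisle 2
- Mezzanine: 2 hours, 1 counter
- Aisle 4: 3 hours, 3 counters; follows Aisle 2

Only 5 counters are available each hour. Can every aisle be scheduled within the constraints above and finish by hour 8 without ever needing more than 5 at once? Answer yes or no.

yes

Schedule Aisle 2@1, Aisle 6@1, Aisle 5@4, Mezzanine@4, Aisle 4@6: h1:5  h2:5  h3:5  h4:5  h5:3  h6:3  h7:3  h8:3 — peak 5 ≤ 5.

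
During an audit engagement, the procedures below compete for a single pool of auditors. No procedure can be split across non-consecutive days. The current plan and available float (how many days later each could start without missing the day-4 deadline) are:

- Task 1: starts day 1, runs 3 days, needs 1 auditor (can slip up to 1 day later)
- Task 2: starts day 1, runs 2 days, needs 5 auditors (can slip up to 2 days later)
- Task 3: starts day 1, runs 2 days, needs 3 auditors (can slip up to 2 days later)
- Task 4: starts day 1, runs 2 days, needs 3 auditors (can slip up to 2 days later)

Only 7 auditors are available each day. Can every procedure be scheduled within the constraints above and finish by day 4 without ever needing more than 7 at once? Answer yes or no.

yes

Schedule Task 1@1, Task 2@1, Task 3@3, Task 4@3: d1:6  d2:6  d3:7  d4:6 — peak 7 ≤ 7.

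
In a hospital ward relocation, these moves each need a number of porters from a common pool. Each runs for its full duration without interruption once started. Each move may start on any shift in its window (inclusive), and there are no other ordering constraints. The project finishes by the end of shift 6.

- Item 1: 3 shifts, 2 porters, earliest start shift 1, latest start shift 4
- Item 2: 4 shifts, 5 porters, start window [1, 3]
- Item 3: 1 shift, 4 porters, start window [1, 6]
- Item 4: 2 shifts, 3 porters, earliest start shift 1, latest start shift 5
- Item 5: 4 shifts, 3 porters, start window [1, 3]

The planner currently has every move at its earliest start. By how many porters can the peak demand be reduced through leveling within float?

7

Early-start peak: s1:17  s2:13  s3:10  s4:8  s5:0  s6:0 ⇒ 17.
Leveled (Item 1@1, Item 2@1, Item 3@5, Item 4@1, Item 5@3): s1:10  s2:10  s3:10  s4:8  s5:7  s6:3 ⇒ 10.
Reduction 17 − 10 = 7.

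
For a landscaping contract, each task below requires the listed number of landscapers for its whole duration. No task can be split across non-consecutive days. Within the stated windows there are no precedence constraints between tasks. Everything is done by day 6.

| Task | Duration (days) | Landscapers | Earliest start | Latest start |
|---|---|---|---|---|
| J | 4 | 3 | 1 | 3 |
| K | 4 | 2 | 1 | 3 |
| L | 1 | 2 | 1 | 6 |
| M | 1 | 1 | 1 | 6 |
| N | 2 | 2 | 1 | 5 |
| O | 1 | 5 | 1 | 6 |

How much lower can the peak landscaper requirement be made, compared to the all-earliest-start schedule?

8

Early-start peak: d1:15  d2:7  d3:5  d4:5  d5:0  d6:0 ⇒ 15.
Leveled (J@1, K@1, L@1, M@2, N@3, O@5): d1:7  d2:6  d3:7  d4:7  d5:5  d6:0 ⇒ 7.
Reduction 15 − 7 = 8.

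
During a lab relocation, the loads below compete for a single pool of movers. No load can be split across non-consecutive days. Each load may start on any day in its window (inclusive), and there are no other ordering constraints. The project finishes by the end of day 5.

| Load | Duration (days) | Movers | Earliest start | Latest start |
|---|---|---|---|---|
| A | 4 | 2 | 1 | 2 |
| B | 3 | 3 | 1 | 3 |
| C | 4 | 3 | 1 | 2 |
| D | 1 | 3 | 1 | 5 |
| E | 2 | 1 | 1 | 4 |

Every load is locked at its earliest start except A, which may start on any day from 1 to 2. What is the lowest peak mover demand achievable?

10

A@1: d1:12  d2:9  d3:8  d4:5  d5:0 → peak 12
A@2: d1:10  d2:9  d3:8  d4:5  d5:2 → peak 10
Best is A@2, peak 10.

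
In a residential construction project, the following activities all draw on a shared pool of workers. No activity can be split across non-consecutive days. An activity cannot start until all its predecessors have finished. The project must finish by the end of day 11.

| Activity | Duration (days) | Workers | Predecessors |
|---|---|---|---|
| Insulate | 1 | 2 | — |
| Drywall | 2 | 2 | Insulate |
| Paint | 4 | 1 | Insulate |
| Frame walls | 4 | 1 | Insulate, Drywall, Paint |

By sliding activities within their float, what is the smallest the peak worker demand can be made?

2

Early-start (Insulate@1, Drywall@2, Paint@2, Frame walls@6) gives peak 3: d1:2  d2:3  d3:3  d4:1  d5:1  d6:1  d7:1  d8:1  d9:1  d10:0  d11:0.
Shift Paint→4, Frame walls→8.
Schedule Insulate@1, Drywall@2, Paint@4, Frame walls@8: d1:2  d2:2  d3:2  d4:1  d5:1  d6:1  d7:1  d8:1  d9:1  d10:1  d11:1 — peak 2.
Total worker-days = 14 over 11 days ⇒ peak ≥ ⌈14/11⌉ = 2, so 2 is optimal.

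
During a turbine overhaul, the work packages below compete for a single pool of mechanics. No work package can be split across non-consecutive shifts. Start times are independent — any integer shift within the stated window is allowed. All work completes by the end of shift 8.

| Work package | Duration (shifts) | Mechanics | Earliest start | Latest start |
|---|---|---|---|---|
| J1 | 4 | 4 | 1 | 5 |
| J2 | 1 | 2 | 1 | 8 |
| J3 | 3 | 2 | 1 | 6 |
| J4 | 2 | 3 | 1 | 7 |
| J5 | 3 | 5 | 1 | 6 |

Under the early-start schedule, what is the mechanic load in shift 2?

14

At early start, shift 2 has: J1, J3, J4, J5.
Demand: 4 + 2 + 3 + 5 = 14.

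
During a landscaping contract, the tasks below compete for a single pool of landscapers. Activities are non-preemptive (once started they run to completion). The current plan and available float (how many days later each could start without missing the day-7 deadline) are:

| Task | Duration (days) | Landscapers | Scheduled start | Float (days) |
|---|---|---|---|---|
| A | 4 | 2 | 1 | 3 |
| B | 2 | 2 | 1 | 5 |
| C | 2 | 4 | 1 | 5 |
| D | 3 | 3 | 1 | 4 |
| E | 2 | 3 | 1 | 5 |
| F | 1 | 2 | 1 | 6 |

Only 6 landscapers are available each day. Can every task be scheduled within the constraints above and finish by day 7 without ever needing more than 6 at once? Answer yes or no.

yes

Schedule A@1, B@1, C@3, D@5, E@5, F@1: d1:6  d2:4  d3:6  d4:6  d5:6  d6:6  d7:3 — peak 6 ≤ 6.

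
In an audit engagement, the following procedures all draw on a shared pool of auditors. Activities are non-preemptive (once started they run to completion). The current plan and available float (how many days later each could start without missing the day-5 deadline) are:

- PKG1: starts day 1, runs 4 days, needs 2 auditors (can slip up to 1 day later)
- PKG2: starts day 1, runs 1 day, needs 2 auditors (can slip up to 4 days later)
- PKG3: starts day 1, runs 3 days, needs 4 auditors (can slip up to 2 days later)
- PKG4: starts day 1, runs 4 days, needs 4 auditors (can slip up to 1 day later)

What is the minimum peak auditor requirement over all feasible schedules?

Early-start (PKG1@1, PKG2@1, PKG3@1, PKG4@1) gives peak 12: d1:12  d2:10  d3:10  d4:6  d5:0.
Shift PKG4→2.
Schedule PKG1@1, PKG2@1, PKG3@1, PKG4@2: d1:8  d2:10  d3:10  d4:6  d5:4 — peak 10.

10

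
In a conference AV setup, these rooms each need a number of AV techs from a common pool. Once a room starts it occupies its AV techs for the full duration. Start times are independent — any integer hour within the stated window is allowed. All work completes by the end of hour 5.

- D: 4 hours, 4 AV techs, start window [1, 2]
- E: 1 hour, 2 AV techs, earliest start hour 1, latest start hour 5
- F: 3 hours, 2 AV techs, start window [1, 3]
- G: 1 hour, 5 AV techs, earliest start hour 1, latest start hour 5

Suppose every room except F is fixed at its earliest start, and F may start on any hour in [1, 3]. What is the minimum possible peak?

11

F@1: h1:13  h2:6  h3:6  h4:4  h5:0 → peak 13
F@2: h1:11  h2:6  h3:6  h4:6  h5:0 → peak 11
F@3: h1:11  h2:4  h3:6  h4:6  h5:2 → peak 11
Best is F@2, peak 11.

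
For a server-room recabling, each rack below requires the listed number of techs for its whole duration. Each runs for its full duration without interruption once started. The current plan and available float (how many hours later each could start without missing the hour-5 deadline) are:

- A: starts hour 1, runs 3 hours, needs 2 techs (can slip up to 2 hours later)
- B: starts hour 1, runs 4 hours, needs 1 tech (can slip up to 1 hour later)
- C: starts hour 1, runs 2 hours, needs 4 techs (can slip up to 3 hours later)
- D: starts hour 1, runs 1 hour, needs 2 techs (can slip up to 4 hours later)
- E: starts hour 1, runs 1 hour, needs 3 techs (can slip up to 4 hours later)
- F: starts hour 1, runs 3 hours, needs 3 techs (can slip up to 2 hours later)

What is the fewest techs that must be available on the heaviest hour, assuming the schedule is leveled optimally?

Early-start (A@1, B@1, C@1, D@1, E@1, F@1) gives peak 15: h1:15  h2:10  h3:6  h4:1  h5:0.
Shift D→4, E→5, F→3.
Schedule A@1, B@1, C@1, D@4, E@5, F@3: h1:7  h2:7  h3:6  h4:6  h5:6 — peak 7.
Total tech-hours = 32 over 5 hours ⇒ peak ≥ ⌈32/5⌉ = 7, so 7 is optimal.

7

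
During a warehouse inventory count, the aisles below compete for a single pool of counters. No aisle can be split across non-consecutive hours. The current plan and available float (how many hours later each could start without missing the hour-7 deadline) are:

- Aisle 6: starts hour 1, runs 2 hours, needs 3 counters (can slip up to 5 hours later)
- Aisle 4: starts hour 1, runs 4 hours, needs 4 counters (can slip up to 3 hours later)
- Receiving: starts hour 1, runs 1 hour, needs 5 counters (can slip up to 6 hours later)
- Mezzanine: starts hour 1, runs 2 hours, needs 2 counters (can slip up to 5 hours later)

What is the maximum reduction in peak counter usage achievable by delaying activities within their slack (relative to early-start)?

Early-start peak: h1:14  h2:9  h3:4  h4:4  h5:0  h6:0  h7:0 ⇒ 14.
Leveled (Aisle 6@1, Aisle 4@3, Receiving@7, Mezzanine@1): h1:5  h2:5  h3:4  h4:4  h5:4  h6:4  h7:5 ⇒ 5.
Reduction 14 − 5 = 9.

9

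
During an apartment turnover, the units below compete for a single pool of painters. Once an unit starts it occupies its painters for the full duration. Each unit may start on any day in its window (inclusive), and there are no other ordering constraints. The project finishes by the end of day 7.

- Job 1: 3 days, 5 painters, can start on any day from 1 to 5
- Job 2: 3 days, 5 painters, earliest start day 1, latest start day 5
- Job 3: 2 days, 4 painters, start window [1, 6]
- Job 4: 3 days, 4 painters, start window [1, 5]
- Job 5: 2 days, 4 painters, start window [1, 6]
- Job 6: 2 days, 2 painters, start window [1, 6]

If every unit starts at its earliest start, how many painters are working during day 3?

14

At early start, day 3 has: Job 1, Job 2, Job 4.
Demand: 5 + 5 + 4 = 14.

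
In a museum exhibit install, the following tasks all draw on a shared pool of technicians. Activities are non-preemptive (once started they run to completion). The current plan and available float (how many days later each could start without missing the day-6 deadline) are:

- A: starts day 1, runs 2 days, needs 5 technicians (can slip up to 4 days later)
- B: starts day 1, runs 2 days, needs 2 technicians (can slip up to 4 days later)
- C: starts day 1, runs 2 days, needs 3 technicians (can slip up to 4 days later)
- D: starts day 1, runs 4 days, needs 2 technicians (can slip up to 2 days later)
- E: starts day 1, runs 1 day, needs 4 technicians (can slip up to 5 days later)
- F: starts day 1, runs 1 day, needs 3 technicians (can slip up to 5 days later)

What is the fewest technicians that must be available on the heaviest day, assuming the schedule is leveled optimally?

Early-start (A@1, B@1, C@1, D@1, E@1, F@1) gives peak 19: d1:19  d2:12  d3:2  d4:2  d5:0  d6:0.
Shift C→3, D→3, E→5, F→6.
Schedule A@1, B@1, C@3, D@3, E@5, F@6: d1:7  d2:7  d3:5  d4:5  d5:6  d6:5 — peak 7.

7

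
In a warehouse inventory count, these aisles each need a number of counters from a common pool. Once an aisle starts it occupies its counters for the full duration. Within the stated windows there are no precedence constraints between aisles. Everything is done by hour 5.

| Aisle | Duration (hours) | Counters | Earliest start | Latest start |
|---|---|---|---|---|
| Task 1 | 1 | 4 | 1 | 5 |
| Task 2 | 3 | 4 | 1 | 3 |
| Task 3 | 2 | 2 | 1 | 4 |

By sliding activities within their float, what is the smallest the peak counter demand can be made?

6

Early-start (Task 1@1, Task 2@1, Task 3@1) gives peak 10: h1:10  h2:6  h3:4  h4:0  h5:0.
Shift Task 2→2.
Schedule Task 1@1, Task 2@2, Task 3@1: h1:6  h2:6  h3:4  h4:4  h5:0 — peak 6.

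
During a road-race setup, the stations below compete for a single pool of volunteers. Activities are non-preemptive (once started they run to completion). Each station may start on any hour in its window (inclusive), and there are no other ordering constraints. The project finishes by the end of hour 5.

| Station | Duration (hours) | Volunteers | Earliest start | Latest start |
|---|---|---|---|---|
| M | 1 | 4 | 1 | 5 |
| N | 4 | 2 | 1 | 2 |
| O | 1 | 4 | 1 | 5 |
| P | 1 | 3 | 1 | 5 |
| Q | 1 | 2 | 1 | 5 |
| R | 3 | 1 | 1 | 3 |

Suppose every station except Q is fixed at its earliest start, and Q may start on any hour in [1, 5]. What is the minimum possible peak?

14

Q@1: h1:16  h2:3  h3:3  h4:2  h5:0 → peak 16
Q@2: h1:14  h2:5  h3:3  h4:2  h5:0 → peak 14
Q@3: h1:14  h2:3  h3:5  h4:2  h5:0 → peak 14
Q@4: h1:14  h2:3  h3:3  h4:4  h5:0 → peak 14
Q@5: h1:14  h2:3  h3:3  h4:2  h5:2 → peak 14
Best is Q@2, peak 14.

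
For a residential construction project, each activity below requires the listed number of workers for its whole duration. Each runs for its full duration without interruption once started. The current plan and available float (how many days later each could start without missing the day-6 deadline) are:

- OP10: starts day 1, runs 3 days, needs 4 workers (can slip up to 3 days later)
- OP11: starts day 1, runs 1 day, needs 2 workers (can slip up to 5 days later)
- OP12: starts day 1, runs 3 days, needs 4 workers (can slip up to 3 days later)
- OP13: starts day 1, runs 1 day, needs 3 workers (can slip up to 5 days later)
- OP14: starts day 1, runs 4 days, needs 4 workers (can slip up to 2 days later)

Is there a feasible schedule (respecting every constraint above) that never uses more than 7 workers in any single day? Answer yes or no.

no

Total worker-days = 45; over 6 days the average is 45/6 > 7, so some day must exceed 7.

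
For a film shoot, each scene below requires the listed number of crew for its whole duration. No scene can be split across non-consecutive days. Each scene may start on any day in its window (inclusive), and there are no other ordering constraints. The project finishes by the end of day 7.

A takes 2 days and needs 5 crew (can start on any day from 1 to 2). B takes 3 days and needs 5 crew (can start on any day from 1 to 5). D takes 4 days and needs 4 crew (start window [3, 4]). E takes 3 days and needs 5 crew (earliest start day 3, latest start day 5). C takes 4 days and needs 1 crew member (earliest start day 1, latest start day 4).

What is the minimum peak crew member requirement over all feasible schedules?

10

Early-start (A@1, B@1, D@3, E@3, C@1) gives peak 15: d1:11  d2:11  d3:15  d4:10  d5:9  d6:4  d7:0.
Shift E→4, C→3.
Schedule A@1, B@1, D@3, E@4, C@3: d1:10  d2:10  d3:10  d4:10  d5:10  d6:10  d7:0 — peak 10.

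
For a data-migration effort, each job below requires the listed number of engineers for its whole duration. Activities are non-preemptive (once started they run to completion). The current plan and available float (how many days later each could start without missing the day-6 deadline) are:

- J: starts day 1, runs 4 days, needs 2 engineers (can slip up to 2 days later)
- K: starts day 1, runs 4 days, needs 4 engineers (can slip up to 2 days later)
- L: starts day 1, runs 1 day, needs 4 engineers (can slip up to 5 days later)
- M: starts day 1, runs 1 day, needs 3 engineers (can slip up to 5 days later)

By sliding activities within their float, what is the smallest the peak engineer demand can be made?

6

Early-start (J@1, K@1, L@1, M@1) gives peak 13: d1:13  d2:6  d3:6  d4:6  d5:0  d6:0.
Shift L→5, M→6.
Schedule J@1, K@1, L@5, M@6: d1:6  d2:6  d3:6  d4:6  d5:4  d6:3 — peak 6.
Total engineer-days = 31 over 6 days ⇒ peak ≥ ⌈31/6⌉ = 6, so 6 is optimal.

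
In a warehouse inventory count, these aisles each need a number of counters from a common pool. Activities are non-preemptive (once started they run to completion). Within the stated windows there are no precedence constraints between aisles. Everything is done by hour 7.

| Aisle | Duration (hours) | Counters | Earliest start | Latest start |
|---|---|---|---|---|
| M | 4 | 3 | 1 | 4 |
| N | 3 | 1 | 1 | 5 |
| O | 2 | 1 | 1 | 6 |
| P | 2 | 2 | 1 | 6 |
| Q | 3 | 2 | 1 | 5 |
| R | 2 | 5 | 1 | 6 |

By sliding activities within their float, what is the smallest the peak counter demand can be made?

6

Early-start (M@1, N@1, O@1, P@1, Q@1, R@1) gives peak 14: h1:14  h2:14  h3:6  h4:3  h5:0  h6:0  h7:0.
Shift O→4, Q→3, R→6.
Schedule M@1, N@1, O@4, P@1, Q@3, R@6: h1:6  h2:6  h3:6  h4:6  h5:3  h6:5  h7:5 — peak 6.
Total counter-hours = 37 over 7 hours ⇒ peak ≥ ⌈37/7⌉ = 6, so 6 is optimal.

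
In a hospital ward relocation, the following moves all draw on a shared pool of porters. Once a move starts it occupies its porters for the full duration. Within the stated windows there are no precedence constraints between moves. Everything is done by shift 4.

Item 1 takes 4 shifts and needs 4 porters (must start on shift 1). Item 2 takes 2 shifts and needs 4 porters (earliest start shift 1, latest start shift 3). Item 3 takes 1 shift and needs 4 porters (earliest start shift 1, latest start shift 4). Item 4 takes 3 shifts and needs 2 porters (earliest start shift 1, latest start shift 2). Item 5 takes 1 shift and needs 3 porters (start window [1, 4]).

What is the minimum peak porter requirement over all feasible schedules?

10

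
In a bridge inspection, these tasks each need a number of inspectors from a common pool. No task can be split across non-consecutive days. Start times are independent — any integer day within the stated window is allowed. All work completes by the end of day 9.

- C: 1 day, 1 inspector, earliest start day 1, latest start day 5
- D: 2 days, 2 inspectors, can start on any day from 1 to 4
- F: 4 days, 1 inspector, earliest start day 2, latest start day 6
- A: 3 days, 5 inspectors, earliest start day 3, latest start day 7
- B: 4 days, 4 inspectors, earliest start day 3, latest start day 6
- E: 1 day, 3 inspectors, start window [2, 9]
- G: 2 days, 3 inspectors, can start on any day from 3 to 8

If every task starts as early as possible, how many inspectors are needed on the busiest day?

13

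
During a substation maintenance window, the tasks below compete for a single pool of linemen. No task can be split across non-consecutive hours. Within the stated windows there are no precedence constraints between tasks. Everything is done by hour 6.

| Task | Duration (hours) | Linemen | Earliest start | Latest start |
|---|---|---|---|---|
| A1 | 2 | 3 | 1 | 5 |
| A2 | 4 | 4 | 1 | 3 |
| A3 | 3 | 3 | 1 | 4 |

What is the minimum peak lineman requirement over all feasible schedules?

Early-start (A1@1, A2@1, A3@1) gives peak 10: h1:10  h2:10  h3:7  h4:4  h5:0  h6:0.
Shift A3→3.
Schedule A1@1, A2@1, A3@3: h1:7  h2:7  h3:7  h4:7  h5:3  h6:0 — peak 7.

7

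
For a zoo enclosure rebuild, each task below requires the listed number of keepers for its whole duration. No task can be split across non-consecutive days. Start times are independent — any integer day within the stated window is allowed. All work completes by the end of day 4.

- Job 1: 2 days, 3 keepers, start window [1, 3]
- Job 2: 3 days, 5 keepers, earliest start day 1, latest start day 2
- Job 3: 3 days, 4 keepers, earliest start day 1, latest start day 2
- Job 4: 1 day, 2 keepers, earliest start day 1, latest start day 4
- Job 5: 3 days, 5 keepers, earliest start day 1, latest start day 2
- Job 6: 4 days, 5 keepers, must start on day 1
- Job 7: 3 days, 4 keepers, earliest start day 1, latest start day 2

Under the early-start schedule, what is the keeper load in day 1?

At early start, day 1 has: Job 1, Job 2, Job 3, Job 4, Job 5, Job 6, Job 7.
Demand: 3 + 5 + 4 + 2 + 5 + 5 + 4 = 28.

28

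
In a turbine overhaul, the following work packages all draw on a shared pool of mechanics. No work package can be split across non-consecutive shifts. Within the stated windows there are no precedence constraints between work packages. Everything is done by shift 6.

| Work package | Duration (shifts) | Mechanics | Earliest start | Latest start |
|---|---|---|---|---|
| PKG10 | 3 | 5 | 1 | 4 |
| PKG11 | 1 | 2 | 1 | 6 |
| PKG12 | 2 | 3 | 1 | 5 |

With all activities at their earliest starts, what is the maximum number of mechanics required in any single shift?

Early-start schedule: PKG10@1, PKG11@1, PKG12@1.
Load per shift: shift 1: 10, shift 2: 8, shift 3: 5, shift 4: 0, shift 5: 0, shift 6: 0.
Peak is 10.

10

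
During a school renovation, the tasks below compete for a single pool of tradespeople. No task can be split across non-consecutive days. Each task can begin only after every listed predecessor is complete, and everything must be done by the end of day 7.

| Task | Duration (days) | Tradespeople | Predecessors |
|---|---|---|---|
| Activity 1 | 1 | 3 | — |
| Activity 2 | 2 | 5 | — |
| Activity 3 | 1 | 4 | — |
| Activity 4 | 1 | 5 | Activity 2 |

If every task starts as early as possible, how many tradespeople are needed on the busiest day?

12

Early-start schedule: Activity 1@1, Activity 2@1, Activity 3@1, Activity 4@3.
Load per day: day 1: 12, day 2: 5, day 3: 5, day 4: 0, day 5: 0, day 6: 0, day 7: 0.
Peak is 12.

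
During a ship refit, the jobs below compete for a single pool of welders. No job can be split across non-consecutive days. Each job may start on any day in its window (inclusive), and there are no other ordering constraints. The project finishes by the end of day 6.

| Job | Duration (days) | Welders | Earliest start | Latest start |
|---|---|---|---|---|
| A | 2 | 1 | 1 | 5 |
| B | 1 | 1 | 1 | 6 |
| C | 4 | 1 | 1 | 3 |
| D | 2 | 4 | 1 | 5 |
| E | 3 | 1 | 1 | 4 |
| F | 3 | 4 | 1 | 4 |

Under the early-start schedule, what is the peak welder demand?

12

Early-start schedule: A@1, B@1, C@1, D@1, E@1, F@1.
Load per day: day 1: 12, day 2: 11, day 3: 6, day 4: 1, day 5: 0, day 6: 0.
Peak is 12.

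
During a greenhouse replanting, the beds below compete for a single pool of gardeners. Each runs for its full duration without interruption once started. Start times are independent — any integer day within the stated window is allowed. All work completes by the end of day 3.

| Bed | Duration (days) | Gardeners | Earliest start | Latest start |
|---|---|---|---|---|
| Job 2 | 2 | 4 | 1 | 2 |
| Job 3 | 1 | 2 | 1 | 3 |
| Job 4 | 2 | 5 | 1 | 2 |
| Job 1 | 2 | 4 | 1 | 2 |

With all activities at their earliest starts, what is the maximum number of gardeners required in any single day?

Early-start schedule: Job 2@1, Job 3@1, Job 4@1, Job 1@1.
Load per day: day 1: 15, day 2: 13, day 3: 0.
Peak is 15.

15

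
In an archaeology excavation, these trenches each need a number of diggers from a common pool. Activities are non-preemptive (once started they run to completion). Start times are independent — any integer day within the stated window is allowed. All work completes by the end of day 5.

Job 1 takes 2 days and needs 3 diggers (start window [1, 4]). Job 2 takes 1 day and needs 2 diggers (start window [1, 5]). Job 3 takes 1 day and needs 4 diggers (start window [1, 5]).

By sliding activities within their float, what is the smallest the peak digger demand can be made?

4

Early-start (Job 1@1, Job 2@1, Job 3@1) gives peak 9: d1:9  d2:3  d3:0  d4:0  d5:0.
Shift Job 2→3, Job 3→4.
Schedule Job 1@1, Job 2@3, Job 3@4: d1:3  d2:3  d3:2  d4:4  d5:0 — peak 4.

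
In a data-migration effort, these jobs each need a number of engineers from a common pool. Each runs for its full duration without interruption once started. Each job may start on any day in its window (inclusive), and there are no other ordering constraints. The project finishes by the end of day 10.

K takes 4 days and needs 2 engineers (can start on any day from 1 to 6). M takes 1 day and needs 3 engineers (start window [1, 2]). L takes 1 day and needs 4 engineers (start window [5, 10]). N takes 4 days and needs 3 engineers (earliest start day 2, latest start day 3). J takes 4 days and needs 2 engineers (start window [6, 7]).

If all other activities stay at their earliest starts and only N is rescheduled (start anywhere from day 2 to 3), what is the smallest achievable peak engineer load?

N@2: d1:5  d2:5  d3:5  d4:5  d5:7  d6:2  d7:2  d8:2  d9:2  d10:0 → peak 7
N@3: d1:5  d2:2  d3:5  d4:5  d5:7  d6:5  d7:2  d8:2  d9:2  d10:0 → peak 7
Best is N@2, peak 7.

7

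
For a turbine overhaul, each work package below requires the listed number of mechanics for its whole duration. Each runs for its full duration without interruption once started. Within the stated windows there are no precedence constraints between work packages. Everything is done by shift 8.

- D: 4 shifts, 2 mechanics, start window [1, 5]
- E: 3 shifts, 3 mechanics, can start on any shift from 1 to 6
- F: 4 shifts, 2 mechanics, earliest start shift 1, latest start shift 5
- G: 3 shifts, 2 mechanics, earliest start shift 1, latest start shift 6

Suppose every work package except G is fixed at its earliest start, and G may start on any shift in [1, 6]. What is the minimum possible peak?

7

G@1: s1:9  s2:9  s3:9  s4:4  s5:0  s6:0  s7:0  s8:0 → peak 9
G@2: s1:7  s2:9  s3:9  s4:6  s5:0  s6:0  s7:0  s8:0 → peak 9
G@3: s1:7  s2:7  s3:9  s4:6  s5:2  s6:0  s7:0  s8:0 → peak 9
G@4: s1:7  s2:7  s3:7  s4:6  s5:2  s6:2  s7:0  s8:0 → peak 7
G@5: s1:7  s2:7  s3:7  s4:4  s5:2  s6:2  s7:2  s8:0 → peak 7
G@6: s1:7  s2:7  s3:7  s4:4  s5:0  s6:2  s7:2  s8:2 → peak 7
Best is G@4, peak 7.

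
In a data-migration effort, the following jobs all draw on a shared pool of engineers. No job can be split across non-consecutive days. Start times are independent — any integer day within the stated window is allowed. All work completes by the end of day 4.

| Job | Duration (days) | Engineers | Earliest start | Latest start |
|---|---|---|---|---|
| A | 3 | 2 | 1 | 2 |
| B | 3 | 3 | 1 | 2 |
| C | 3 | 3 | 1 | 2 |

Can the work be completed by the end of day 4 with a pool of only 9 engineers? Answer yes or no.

Schedule A@1, B@1, C@1: d1:8  d2:8  d3:8  d4:0 — peak 8 ≤ 9.

yes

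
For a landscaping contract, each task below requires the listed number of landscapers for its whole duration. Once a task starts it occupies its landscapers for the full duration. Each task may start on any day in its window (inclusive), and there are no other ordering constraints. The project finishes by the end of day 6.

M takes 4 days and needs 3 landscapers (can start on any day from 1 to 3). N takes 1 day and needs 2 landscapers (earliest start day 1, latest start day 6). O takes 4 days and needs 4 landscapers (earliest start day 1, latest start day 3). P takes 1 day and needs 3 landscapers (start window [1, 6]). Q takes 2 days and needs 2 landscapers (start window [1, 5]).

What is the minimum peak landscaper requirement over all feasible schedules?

7

Early-start (M@1, N@1, O@1, P@1, Q@1) gives peak 14: d1:14  d2:9  d3:7  d4:7  d5:0  d6:0.
Shift O→2, P→6, Q→5.
Schedule M@1, N@1, O@2, P@6, Q@5: d1:5  d2:7  d3:7  d4:7  d5:6  d6:5 — peak 7.
Total landscaper-days = 37 over 6 days ⇒ peak ≥ ⌈37/6⌉ = 7, so 7 is optimal.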